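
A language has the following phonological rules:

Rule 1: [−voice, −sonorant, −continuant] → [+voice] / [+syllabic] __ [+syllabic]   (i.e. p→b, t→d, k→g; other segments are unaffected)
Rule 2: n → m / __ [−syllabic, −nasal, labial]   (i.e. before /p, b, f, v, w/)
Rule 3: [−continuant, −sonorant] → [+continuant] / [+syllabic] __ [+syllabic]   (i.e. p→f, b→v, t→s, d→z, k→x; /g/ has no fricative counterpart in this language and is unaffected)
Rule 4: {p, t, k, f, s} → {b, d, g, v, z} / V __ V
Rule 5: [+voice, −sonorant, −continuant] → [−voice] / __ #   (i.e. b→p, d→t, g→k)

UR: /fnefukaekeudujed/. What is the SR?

fnevugaegeuzujet

Rule 1 (intervocalic voicing): /k/ is a voiceless stop between vowels /u/ and /a/, so it voices to [g]. /k/ is a voiceless stop between vowels /e/ and /e/, so it voices to [g]. /fnefukaekeudujed/ → fnefugaegeudujed.
Rule 2 (nasal place assimilation): no segment meets the environment; /fnefugaegeudujed/ is unchanged.
Rule 3 (intervocalic spirantization): /d/ is a stop between vowels /u/ and /u/, so it spirantizes to the fricative [z]. /fnefugaegeudujed/ → fnefugaegeuzujed.
Rule 4 (intervocalic voicing): /f/ is a voiceless obstruent between vowels /e/ and /u/, so it voices to [v]. /fnefugaegeuzujed/ → fnevugaegeuzujed.
Rule 5 (final devoicing): /d/ is a voiced stop in word-final position, so it devoices to [t]. /fnevugaegeuzujed/ → fnevugaegeuzujet.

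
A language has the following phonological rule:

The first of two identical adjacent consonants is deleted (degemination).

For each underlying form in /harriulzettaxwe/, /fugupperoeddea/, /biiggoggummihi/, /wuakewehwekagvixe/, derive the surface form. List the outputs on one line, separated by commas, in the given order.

hariulzetaxwe, fuguperoedea, biigogumihi, wuakewehwekagvixe

/harriulzettaxwe/: /rr/ is a geminate; the first /r/ deletes. /tt/ is a geminate; the first /t/ deletes. → [hariulzetaxwe].
/fugupperoeddea/: /pp/ is a geminate; the first /p/ deletes. /dd/ is a geminate; the first /d/ deletes. → [fuguperoedea].
/biiggoggummihi/: /gg/ is a geminate; the first /g/ deletes. /gg/ is a geminate; the first /g/ deletes. /mm/ is a geminate; the first /m/ deletes. → [biigogumihi].
/wuakewehwekagvixe/: the rule's environment is not met; surfaces unchanged as [wuakewehwekagvixe].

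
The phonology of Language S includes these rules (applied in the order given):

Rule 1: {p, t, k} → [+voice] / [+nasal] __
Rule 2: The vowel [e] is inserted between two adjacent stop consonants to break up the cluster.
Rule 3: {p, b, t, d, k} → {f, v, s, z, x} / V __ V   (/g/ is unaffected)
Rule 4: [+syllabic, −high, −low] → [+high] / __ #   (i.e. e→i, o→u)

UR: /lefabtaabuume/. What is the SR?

Rule 1 (post-nasal voicing): no segment meets the environment; /lefabtaabuume/ is unchanged.
Rule 2 (stop-cluster e-epenthesis): /b/ and /t/ form a stop–stop cluster, so [e] is inserted between them. /lefabtaabuume/ → lefabetaabuume.
Rule 3 (intervocalic spirantization): /b/ is a stop between vowels /a/ and /e/, so it spirantizes to the fricative [v]. /t/ is a stop between vowels /e/ and /a/, so it spirantizes to the fricative [s]. /b/ is a stop between vowels /a/ and /u/, so it spirantizes to the fricative [v]. /lefabetaabuume/ → lefavesaavuume.
Rule 4 (final vowel raising): /e/ is a mid vowel in word-final position, so it raises to [i]. /lefavesaavuume/ → lefavesaavuumi.

lefavesaavuumi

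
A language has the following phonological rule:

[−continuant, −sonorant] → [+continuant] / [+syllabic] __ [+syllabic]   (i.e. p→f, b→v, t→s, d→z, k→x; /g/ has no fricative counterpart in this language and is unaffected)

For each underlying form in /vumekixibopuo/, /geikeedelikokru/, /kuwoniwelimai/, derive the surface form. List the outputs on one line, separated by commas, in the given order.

/vumekixibopuo/: /k/ is a stop between vowels /e/ and /i/, so it spirantizes to the fricative [x]. /b/ is a stop between vowels /i/ and /o/, so it spirantizes to the fricative [v]. /p/ is a stop between vowels /o/ and /u/, so it spirantizes to the fricative [f]. → [vumexixivofuo].
/geikeedelikokru/: /k/ is a stop between vowels /i/ and /e/, so it spirantizes to the fricative [x]. /d/ is a stop between vowels /e/ and /e/, so it spirantizes to the fricative [z]. /k/ is a stop between vowels /i/ and /o/, so it spirantizes to the fricative [x]. → [geixeezelixokru].
/kuwoniwelimai/: the rule's environment is not met; surfaces unchanged as [kuwoniwelimai].

vumexixivofuo, geixeezelixokru, kuwoniwelimai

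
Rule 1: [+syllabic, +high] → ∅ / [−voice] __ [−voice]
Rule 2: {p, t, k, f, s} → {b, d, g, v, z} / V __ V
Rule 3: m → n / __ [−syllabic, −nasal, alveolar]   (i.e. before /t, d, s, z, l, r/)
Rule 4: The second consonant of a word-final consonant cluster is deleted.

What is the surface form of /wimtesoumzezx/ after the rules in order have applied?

Rule 1 (high vowel syncope): no segment meets the environment; /wimtesoumzezx/ is unchanged.
Rule 2 (intervocalic voicing): /s/ is a voiceless obstruent between vowels /e/ and /o/, so it voices to [z]. /wimtesoumzezx/ → wimtezoumzezx.
Rule 3 (nasal place assimilation): /m/ precedes the alveolar consonant /t/, so it assimilates in place to [n]. /m/ precedes the alveolar consonant /z/, so it assimilates in place to [n]. /wimtezoumzezx/ → wintezounzezx.
Rule 4 (final cluster simplification): /x/ is the second consonant of a word-final cluster /zx/, so it deletes. /wintezounzezx/ → wintezounzez.

wintezounzez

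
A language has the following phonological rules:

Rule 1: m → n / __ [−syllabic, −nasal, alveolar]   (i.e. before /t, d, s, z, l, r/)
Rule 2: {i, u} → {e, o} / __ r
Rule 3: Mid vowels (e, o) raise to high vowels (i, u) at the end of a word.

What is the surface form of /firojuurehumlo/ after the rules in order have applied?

ferojuorehunlu

Rule 1 (nasal place assimilation): /m/ precedes the alveolar consonant /l/, so it assimilates in place to [n]. /firojuurehumlo/ → firojuurehunlo.
Rule 2 (pre-rhotic lowering): /i/ is a high vowel immediately before /r/, so it lowers to [e]. /u/ is a high vowel immediately before /r/, so it lowers to [o]. /firojuurehunlo/ → ferojuorehunlo.
Rule 3 (final vowel raising): /o/ is a mid vowel in word-final position, so it raises to [u]. /ferojuorehunlo/ → ferojuorehunlu.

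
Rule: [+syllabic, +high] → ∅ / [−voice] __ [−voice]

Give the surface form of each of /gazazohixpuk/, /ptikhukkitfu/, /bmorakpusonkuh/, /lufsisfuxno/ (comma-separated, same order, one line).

gazazohxpk, ptkhkktfu, bmorakpsonkh, lufssfxno

/gazazohixpuk/: /i/ is a high vowel flanked by voiceless consonants /h/ and /x/, so it deletes. /u/ is a high vowel flanked by voiceless consonants /p/ and /k/, so it deletes. → [gazazohxpk].
/ptikhukkitfu/: /i/ is a high vowel flanked by voiceless consonants /t/ and /k/, so it deletes. /u/ is a high vowel flanked by voiceless consonants /h/ and /k/, so it deletes. /i/ is a high vowel flanked by voiceless consonants /k/ and /t/, so it deletes. → [ptkhkktfu].
/bmorakpusonkuh/: /u/ is a high vowel flanked by voiceless consonants /p/ and /s/, so it deletes. /u/ is a high vowel flanked by voiceless consonants /k/ and /h/, so it deletes. → [bmorakpsonkh].
/lufsisfuxno/: /i/ is a high vowel flanked by voiceless consonants /s/ and /s/, so it deletes. /u/ is a high vowel flanked by voiceless consonants /f/ and /x/, so it deletes. → [lufssfxno].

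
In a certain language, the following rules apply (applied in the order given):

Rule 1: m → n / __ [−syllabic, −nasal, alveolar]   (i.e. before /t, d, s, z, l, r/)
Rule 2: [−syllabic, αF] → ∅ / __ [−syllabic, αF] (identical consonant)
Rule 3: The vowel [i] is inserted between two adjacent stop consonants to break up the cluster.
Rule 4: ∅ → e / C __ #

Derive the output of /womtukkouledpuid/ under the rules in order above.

Rule 1 (nasal place assimilation): /m/ precedes the alveolar consonant /t/, so it assimilates in place to [n]. /womtukkouledpuid/ → wontukkouledpuid.
Rule 2 (degemination): /kk/ is a geminate; the first /k/ deletes. /wontukkouledpuid/ → wontukouledpuid.
Rule 3 (stop-cluster i-epenthesis): /d/ and /p/ form a stop–stop cluster, so [i] is inserted between them. /wontukouledpuid/ → wontukouledipuid.
Rule 4 (final e-epenthesis): the form ends in the consonant /d/, so [e] is inserted word-finally. /wontukouledipuid/ → wontukouledipuide.

wontukouledipuide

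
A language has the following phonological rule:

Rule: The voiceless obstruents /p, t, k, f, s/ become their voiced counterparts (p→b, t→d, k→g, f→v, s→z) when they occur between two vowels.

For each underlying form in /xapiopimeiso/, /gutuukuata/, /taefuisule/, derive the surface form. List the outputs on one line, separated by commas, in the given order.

xabiobimeizo, guduuguada, taevuizule

/xapiopimeiso/: /p/ is a voiceless obstruent between vowels /a/ and /i/, so it voices to [b]. /p/ is a voiceless obstruent between vowels /o/ and /i/, so it voices to [b]. /s/ is a voiceless obstruent between vowels /i/ and /o/, so it voices to [z]. → [xabiobimeizo].
/gutuukuata/: /t/ is a voiceless obstruent between vowels /u/ and /u/, so it voices to [d]. /k/ is a voiceless obstruent between vowels /u/ and /u/, so it voices to [g]. /t/ is a voiceless obstruent between vowels /a/ and /a/, so it voices to [d]. → [guduuguada].
/taefuisule/: /f/ is a voiceless obstruent between vowels /e/ and /u/, so it voices to [v]. /s/ is a voiceless obstruent between vowels /i/ and /u/, so it voices to [z]. → [taevuizule].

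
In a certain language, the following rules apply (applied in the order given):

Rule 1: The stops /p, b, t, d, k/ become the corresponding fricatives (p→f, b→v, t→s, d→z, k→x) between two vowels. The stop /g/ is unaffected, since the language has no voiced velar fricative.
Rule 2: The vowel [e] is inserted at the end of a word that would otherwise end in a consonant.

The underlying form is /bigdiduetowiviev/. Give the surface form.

bigdizuesowivieve

Rule 1 (intervocalic spirantization): /d/ is a stop between vowels /i/ and /u/, so it spirantizes to the fricative [z]. /t/ is a stop between vowels /e/ and /o/, so it spirantizes to the fricative [s]. /bigdiduetowiviev/ → bigdizuesowiviev.
Rule 2 (final e-epenthesis): the form ends in the consonant /v/, so [e] is inserted word-finally. /bigdizuesowiviev/ → bigdizuesowivieve.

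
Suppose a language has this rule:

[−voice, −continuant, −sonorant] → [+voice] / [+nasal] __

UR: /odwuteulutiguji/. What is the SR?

odwuteulutiguji

No segment of /odwuteulutiguji/ meets the structural description of the rule, so the form surfaces unchanged.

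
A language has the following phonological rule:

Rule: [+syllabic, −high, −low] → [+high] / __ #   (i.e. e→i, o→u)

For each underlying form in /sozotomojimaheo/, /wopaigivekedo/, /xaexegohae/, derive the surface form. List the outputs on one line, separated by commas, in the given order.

sozotomojimaheu, wopaigivekedu, xaexegohai

/sozotomojimaheo/: /o/ is a mid vowel in word-final position, so it raises to [u]. → [sozotomojimaheu].
/wopaigivekedo/: /o/ is a mid vowel in word-final position, so it raises to [u]. → [wopaigivekedu].
/xaexegohae/: /e/ is a mid vowel in word-final position, so it raises to [i]. → [xaexegohai].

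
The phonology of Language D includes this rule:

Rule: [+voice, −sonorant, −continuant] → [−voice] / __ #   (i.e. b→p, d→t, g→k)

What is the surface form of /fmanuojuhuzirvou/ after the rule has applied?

No segment of /fmanuojuhuzirvou/ meets the structural description of the rule, so the form surfaces unchanged.

fmanuojuhuzirvou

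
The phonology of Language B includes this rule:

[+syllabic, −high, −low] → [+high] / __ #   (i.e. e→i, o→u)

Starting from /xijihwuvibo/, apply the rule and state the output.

xijihwuvibu

/o/ is a mid vowel in word-final position, so it raises to [u].
Surface form: [xijihwuvibu].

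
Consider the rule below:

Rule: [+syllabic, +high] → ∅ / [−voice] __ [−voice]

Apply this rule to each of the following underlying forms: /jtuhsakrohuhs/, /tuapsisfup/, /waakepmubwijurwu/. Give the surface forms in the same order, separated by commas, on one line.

jthsakrohhs, tuapssfp, waakepmubwijurwu

/jtuhsakrohuhs/: /u/ is a high vowel flanked by voiceless consonants /t/ and /h/, so it deletes. /u/ is a high vowel flanked by voiceless consonants /h/ and /h/, so it deletes. → [jthsakrohhs].
/tuapsisfup/: /i/ is a high vowel flanked by voiceless consonants /s/ and /s/, so it deletes. /u/ is a high vowel flanked by voiceless consonants /f/ and /p/, so it deletes. → [tuapssfp].
/waakepmubwijurwu/: the rule's environment is not met; surfaces unchanged as [waakepmubwijurwu].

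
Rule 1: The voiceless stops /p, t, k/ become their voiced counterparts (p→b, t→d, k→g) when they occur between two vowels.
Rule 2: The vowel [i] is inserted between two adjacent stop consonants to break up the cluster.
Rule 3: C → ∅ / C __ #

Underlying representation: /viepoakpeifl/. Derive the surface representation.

Rule 1 (intervocalic voicing): /p/ is a voiceless stop between vowels /e/ and /o/, so it voices to [b]. /viepoakpeifl/ → vieboakpeifl.
Rule 2 (stop-cluster i-epenthesis): /k/ and /p/ form a stop–stop cluster, so [i] is inserted between them. /vieboakpeifl/ → vieboakipeifl.
Rule 3 (final cluster simplification): /l/ is the second consonant of a word-final cluster /fl/, so it deletes. /vieboakipeifl/ → vieboakipeif.

vieboakipeif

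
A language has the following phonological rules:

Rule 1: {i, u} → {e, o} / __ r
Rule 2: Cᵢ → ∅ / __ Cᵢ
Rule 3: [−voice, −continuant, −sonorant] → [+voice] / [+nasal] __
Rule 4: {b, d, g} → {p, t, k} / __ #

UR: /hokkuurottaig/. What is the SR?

hokuorotaik

Rule 1 (pre-rhotic lowering): /u/ is a high vowel immediately before /r/, so it lowers to [o]. /hokkuurottaig/ → hokkuorottaig.
Rule 2 (degemination): /kk/ is a geminate; the first /k/ deletes. /tt/ is a geminate; the first /t/ deletes. /hokkuorottaig/ → hokuorotaig.
Rule 3 (post-nasal voicing): no segment meets the environment; /hokuorotaig/ is unchanged.
Rule 4 (final devoicing): /g/ is a voiced stop in word-final position, so it devoices to [k]. /hokuorotaig/ → hokuorotaik.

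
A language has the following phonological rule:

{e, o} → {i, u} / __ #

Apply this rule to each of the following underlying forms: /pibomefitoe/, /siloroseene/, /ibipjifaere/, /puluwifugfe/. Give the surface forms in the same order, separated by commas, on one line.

/pibomefitoe/: /e/ is a mid vowel in word-final position, so it raises to [i]. → [pibomefitoi].
/siloroseene/: /e/ is a mid vowel in word-final position, so it raises to [i]. → [siloroseeni].
/ibipjifaere/: /e/ is a mid vowel in word-final position, so it raises to [i]. → [ibipjifaeri].
/puluwifugfe/: /e/ is a mid vowel in word-final position, so it raises to [i]. → [puluwifugfi].

pibomefitoi, siloroseeni, ibipjifaeri, puluwifugfi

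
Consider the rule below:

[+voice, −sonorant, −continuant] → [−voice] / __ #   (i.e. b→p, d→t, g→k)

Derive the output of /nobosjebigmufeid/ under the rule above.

nobosjebigmufeit

/d/ is a voiced stop in word-final position, so it devoices to [t].
Surface form: [nobosjebigmufeit].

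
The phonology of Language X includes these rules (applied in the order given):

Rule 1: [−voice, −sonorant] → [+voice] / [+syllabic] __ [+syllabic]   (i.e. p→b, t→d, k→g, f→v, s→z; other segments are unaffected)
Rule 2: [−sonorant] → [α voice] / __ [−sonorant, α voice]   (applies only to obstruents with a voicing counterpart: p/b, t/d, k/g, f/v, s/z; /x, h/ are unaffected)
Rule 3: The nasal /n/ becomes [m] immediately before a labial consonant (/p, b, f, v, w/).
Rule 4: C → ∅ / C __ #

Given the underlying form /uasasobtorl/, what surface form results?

Rule 1 (intervocalic voicing): /s/ is a voiceless obstruent between vowels /a/ and /a/, so it voices to [z]. /s/ is a voiceless obstruent between vowels /a/ and /o/, so it voices to [z]. /uasasobtorl/ → uazazobtorl.
Rule 2 (regressive voicing assimilation): /b/ precedes the voiceless obstruent /t/, so it devoices to [p] by assimilation. /uazazobtorl/ → uazazoptorl.
Rule 3 (nasal place assimilation): no segment meets the environment; /uazazoptorl/ is unchanged.
Rule 4 (final cluster simplification): /l/ is the second consonant of a word-final cluster /rl/, so it deletes. /uazazoptorl/ → uazazoptor.

uazazoptor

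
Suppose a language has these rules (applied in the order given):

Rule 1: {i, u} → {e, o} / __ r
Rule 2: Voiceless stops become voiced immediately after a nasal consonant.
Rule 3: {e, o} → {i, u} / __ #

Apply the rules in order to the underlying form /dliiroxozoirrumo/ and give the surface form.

dlieroxozoerrumu

Rule 1 (pre-rhotic lowering): /i/ is a high vowel immediately before /r/, so it lowers to [e]. /i/ is a high vowel immediately before /r/, so it lowers to [e]. /dliiroxozoirrumo/ → dlieroxozoerrumo.
Rule 2 (post-nasal voicing): no segment meets the environment; /dlieroxozoerrumo/ is unchanged.
Rule 3 (final vowel raising): /o/ is a mid vowel in word-final position, so it raises to [u]. /dlieroxozoerrumo/ → dlieroxozoerrumu.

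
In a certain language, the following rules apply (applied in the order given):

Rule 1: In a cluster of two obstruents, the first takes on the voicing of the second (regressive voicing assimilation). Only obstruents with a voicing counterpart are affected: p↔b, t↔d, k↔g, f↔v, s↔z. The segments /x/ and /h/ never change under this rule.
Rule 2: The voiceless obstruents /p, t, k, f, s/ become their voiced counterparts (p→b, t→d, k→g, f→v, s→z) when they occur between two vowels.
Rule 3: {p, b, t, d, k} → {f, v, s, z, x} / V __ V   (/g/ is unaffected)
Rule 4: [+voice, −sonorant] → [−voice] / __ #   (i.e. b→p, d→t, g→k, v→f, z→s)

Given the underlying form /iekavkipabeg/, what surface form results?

iegafkivavek

Rule 1 (regressive voicing assimilation): /v/ precedes the voiceless obstruent /k/, so it devoices to [f] by assimilation. /iekavkipabeg/ → iekafkipabeg.
Rule 2 (intervocalic voicing): /k/ is a voiceless obstruent between vowels /e/ and /a/, so it voices to [g]. /p/ is a voiceless obstruent between vowels /i/ and /a/, so it voices to [b]. /iekafkipabeg/ → iegafkibabeg.
Rule 3 (intervocalic spirantization): /b/ is a stop between vowels /i/ and /a/, so it spirantizes to the fricative [v]. /b/ is a stop between vowels /a/ and /e/, so it spirantizes to the fricative [v]. /iegafkibabeg/ → iegafkivaveg.
Rule 4 (final devoicing): /g/ is a voiced obstruent in word-final position, so it devoices to [k]. /iegafkivaveg/ → iegafkivavek.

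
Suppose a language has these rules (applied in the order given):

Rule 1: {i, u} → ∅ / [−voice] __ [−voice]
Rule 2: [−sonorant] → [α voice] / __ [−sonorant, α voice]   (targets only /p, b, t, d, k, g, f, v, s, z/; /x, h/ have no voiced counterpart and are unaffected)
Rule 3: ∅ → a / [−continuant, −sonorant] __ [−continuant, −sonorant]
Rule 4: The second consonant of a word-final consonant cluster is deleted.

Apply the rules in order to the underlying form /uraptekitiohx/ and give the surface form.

urapatekatioh

Rule 1 (high vowel syncope): /i/ is a high vowel flanked by voiceless consonants /k/ and /t/, so it deletes. /uraptekitiohx/ → uraptektiohx.
Rule 2 (regressive voicing assimilation): no segment meets the environment; /uraptektiohx/ is unchanged.
Rule 3 (stop-cluster a-epenthesis): /p/ and /t/ form a stop–stop cluster, so [a] is inserted between them. /k/ and /t/ form a stop–stop cluster, so [a] is inserted between them. /uraptektiohx/ → urapatekatiohx.
Rule 4 (final cluster simplification): /x/ is the second consonant of a word-final cluster /hx/, so it deletes. /urapatekatiohx/ → urapatekatioh.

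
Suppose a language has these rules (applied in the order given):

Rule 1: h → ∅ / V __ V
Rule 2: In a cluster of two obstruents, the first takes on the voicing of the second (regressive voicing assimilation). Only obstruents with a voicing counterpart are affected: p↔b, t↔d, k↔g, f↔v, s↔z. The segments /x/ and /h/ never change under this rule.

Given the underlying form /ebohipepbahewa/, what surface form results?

eboipebbaewa

Rule 1 (intervocalic h-deletion): /h/ occurs between vowels /o/ and /i/, so it deletes. /h/ occurs between vowels /a/ and /e/, so it deletes. /ebohipepbahewa/ → eboipepbaewa.
Rule 2 (regressive voicing assimilation): /p/ precedes the voiced obstruent /b/, so it voices to [b] by assimilation. /eboipepbaewa/ → eboipebbaewa.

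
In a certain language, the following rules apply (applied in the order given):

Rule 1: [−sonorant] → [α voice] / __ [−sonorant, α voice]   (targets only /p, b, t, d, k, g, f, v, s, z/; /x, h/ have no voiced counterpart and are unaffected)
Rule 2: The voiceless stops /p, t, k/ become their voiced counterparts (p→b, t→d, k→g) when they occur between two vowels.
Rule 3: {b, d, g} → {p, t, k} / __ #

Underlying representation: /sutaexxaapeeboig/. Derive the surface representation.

sudaexxaabeeboik

Rule 1 (regressive voicing assimilation): no segment meets the environment; /sutaexxaapeeboig/ is unchanged.
Rule 2 (intervocalic voicing): /t/ is a voiceless stop between vowels /u/ and /a/, so it voices to [d]. /p/ is a voiceless stop between vowels /a/ and /e/, so it voices to [b]. /sutaexxaapeeboig/ → sudaexxaabeeboig.
Rule 3 (final devoicing): /g/ is a voiced stop in word-final position, so it devoices to [k]. /sudaexxaabeeboig/ → sudaexxaabeeboik.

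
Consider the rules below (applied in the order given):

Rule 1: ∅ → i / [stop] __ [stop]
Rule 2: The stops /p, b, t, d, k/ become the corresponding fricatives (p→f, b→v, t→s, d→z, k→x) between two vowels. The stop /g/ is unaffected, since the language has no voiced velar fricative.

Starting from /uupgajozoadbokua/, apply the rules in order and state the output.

uufigajozoazivoxua

Rule 1 (stop-cluster i-epenthesis): /p/ and /g/ form a stop–stop cluster, so [i] is inserted between them. /d/ and /b/ form a stop–stop cluster, so [i] is inserted between them. /uupgajozoadbokua/ → uupigajozoadibokua.
Rule 2 (intervocalic spirantization): /p/ is a stop between vowels /u/ and /i/, so it spirantizes to the fricative [f]. /d/ is a stop between vowels /a/ and /i/, so it spirantizes to the fricative [z]. /b/ is a stop between vowels /i/ and /o/, so it spirantizes to the fricative [v]. /k/ is a stop between vowels /o/ and /u/, so it spirantizes to the fricative [x]. /uupigajozoadibokua/ → uufigajozoazivoxua.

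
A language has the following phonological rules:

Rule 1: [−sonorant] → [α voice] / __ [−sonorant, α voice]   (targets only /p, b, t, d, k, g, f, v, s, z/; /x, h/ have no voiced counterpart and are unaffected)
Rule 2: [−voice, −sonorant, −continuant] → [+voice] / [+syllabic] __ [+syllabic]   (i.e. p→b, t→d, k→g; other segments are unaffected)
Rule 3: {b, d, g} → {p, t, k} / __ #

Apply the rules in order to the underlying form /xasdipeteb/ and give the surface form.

xazdibedep

Rule 1 (regressive voicing assimilation): /s/ precedes the voiced obstruent /d/, so it voices to [z] by assimilation. /xasdipeteb/ → xazdipeteb.
Rule 2 (intervocalic voicing): /p/ is a voiceless stop between vowels /i/ and /e/, so it voices to [b]. /t/ is a voiceless stop between vowels /e/ and /e/, so it voices to [d]. /xazdipeteb/ → xazdibedeb.
Rule 3 (final devoicing): /b/ is a voiced stop in word-final position, so it devoices to [p]. /xazdibedeb/ → xazdibedep.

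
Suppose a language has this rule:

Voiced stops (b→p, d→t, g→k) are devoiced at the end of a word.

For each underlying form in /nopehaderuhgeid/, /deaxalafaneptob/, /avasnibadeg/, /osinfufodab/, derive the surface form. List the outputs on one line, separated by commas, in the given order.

/nopehaderuhgeid/: /d/ is a voiced stop in word-final position, so it devoices to [t]. → [nopehaderuhgeit].
/deaxalafaneptob/: /b/ is a voiced stop in word-final position, so it devoices to [p]. → [deaxalafaneptop].
/avasnibadeg/: /g/ is a voiced stop in word-final position, so it devoices to [k]. → [avasnibadek].
/osinfufodab/: /b/ is a voiced stop in word-final position, so it devoices to [p]. → [osinfufodap].

nopehaderuhgeit, deaxalafaneptop, avasnibadek, osinfufodap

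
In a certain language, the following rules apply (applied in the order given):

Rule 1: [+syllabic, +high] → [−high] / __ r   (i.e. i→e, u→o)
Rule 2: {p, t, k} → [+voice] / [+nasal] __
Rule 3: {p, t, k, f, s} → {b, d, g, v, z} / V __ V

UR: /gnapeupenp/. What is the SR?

gnabeubenb

Rule 1 (pre-rhotic lowering): no segment meets the environment; /gnapeupenp/ is unchanged.
Rule 2 (post-nasal voicing): /p/ is a voiceless stop immediately after the nasal /n/, so it voices to [b]. /gnapeupenp/ → gnapeupenb.
Rule 3 (intervocalic voicing): /p/ is a voiceless obstruent between vowels /a/ and /e/, so it voices to [b]. /p/ is a voiceless obstruent between vowels /u/ and /e/, so it voices to [b]. /gnapeupenb/ → gnabeubenb.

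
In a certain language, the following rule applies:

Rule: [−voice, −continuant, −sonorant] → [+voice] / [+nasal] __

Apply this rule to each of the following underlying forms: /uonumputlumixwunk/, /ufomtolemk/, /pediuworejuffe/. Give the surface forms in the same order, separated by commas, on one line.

uonumbutlumixwung, ufomdolemg, pediuworejuffe

/uonumputlumixwunk/: /p/ is a voiceless stop immediately after the nasal /m/, so it voices to [b]. /k/ is a voiceless stop immediately after the nasal /n/, so it voices to [g]. → [uonumbutlumixwung].
/ufomtolemk/: /t/ is a voiceless stop immediately after the nasal /m/, so it voices to [d]. /k/ is a voiceless stop immediately after the nasal /m/, so it voices to [g]. → [ufomdolemg].
/pediuworejuffe/: the rule's environment is not met; surfaces unchanged as [pediuworejuffe].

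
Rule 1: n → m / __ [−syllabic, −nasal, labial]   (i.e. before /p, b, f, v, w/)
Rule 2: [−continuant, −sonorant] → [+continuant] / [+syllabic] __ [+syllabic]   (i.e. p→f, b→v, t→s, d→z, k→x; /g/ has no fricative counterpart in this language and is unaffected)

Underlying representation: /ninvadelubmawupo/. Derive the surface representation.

nimvazelubmawufo

Rule 1 (nasal place assimilation): /n/ precedes the labial consonant /v/, so it assimilates in place to [m]. /ninvadelubmawupo/ → nimvadelubmawupo.
Rule 2 (intervocalic spirantization): /d/ is a stop between vowels /a/ and /e/, so it spirantizes to the fricative [z]. /p/ is a stop between vowels /u/ and /o/, so it spirantizes to the fricative [f]. /nimvadelubmawupo/ → nimvazelubmawufo.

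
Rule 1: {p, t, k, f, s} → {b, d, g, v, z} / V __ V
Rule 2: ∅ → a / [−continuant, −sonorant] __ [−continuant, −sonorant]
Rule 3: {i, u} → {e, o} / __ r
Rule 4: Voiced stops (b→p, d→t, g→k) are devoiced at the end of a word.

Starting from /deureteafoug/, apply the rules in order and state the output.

Rule 1 (intervocalic voicing): /t/ is a voiceless obstruent between vowels /e/ and /e/, so it voices to [d]. /f/ is a voiceless obstruent between vowels /a/ and /o/, so it voices to [v]. /deureteafoug/ → deuredeavoug.
Rule 2 (stop-cluster a-epenthesis): no segment meets the environment; /deuredeavoug/ is unchanged.
Rule 3 (pre-rhotic lowering): /u/ is a high vowel immediately before /r/, so it lowers to [o]. /deuredeavoug/ → deoredeavoug.
Rule 4 (final devoicing): /g/ is a voiced stop in word-final position, so it devoices to [k]. /deoredeavoug/ → deoredeavouk.

deoredeavouk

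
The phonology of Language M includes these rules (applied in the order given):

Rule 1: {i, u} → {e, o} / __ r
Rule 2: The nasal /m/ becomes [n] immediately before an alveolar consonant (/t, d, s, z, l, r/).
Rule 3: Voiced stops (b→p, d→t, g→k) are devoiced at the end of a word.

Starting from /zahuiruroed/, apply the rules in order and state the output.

zahueroroet

Rule 1 (pre-rhotic lowering): /i/ is a high vowel immediately before /r/, so it lowers to [e]. /u/ is a high vowel immediately before /r/, so it lowers to [o]. /zahuiruroed/ → zahueroroed.
Rule 2 (nasal place assimilation): no segment meets the environment; /zahueroroed/ is unchanged.
Rule 3 (final devoicing): /d/ is a voiced stop in word-final position, so it devoices to [t]. /zahueroroed/ → zahueroroet.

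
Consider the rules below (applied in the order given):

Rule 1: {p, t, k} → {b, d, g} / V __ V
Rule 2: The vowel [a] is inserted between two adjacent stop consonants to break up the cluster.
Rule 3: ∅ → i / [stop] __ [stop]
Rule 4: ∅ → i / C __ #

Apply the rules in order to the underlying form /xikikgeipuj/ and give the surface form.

Rule 1 (intervocalic voicing): /k/ is a voiceless stop between vowels /i/ and /i/, so it voices to [g]. /p/ is a voiceless stop between vowels /i/ and /u/, so it voices to [b]. /xikikgeipuj/ → xigikgeibuj.
Rule 2 (stop-cluster a-epenthesis): /k/ and /g/ form a stop–stop cluster, so [a] is inserted between them. /xigikgeibuj/ → xigikageibuj.
Rule 3 (stop-cluster i-epenthesis): no segment meets the environment; /xigikageibuj/ is unchanged.
Rule 4 (final i-epenthesis): the form ends in the consonant /j/, so [i] is inserted word-finally. /xigikageibuj/ → xigikageibuji.

xigikageibuji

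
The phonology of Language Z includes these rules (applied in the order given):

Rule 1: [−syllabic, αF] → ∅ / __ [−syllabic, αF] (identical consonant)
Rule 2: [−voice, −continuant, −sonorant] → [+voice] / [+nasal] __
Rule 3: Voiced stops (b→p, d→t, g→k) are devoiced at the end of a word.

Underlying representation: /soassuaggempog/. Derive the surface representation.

Rule 1 (degemination): /ss/ is a geminate; the first /s/ deletes. /gg/ is a geminate; the first /g/ deletes. /soassuaggempog/ → soasuagempog.
Rule 2 (post-nasal voicing): /p/ is a voiceless stop immediately after the nasal /m/, so it voices to [b]. /soasuagempog/ → soasuagembog.
Rule 3 (final devoicing): /g/ is a voiced stop in word-final position, so it devoices to [k]. /soasuagembog/ → soasuagembok.

soasuagembok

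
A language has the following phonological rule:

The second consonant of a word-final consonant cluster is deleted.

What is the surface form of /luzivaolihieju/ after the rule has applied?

luzivaolihieju

No segment of /luzivaolihieju/ meets the structural description of the rule, so the form surfaces unchanged.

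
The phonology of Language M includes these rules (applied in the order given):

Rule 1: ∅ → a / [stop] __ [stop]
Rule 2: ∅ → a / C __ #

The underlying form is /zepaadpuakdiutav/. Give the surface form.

Rule 1 (stop-cluster a-epenthesis): /d/ and /p/ form a stop–stop cluster, so [a] is inserted between them. /k/ and /d/ form a stop–stop cluster, so [a] is inserted between them. /zepaadpuakdiutav/ → zepaadapuakadiutav.
Rule 2 (final a-epenthesis): the form ends in the consonant /v/, so [a] is inserted word-finally. /zepaadapuakadiutav/ → zepaadapuakadiutava.

zepaadapuakadiutava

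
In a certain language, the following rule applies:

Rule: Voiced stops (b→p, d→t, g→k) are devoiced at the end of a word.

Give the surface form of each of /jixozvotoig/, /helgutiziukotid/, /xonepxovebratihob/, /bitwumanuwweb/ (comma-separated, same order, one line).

/jixozvotoig/: /g/ is a voiced stop in word-final position, so it devoices to [k]. → [jixozvotoik].
/helgutiziukotid/: /d/ is a voiced stop in word-final position, so it devoices to [t]. → [helgutiziukotit].
/xonepxovebratihob/: /b/ is a voiced stop in word-final position, so it devoices to [p]. → [xonepxovebratihop].
/bitwumanuwweb/: /b/ is a voiced stop in word-final position, so it devoices to [p]. → [bitwumanuwwep].

jixozvotoik, helgutiziukotit, xonepxovebratihop, bitwumanuwwep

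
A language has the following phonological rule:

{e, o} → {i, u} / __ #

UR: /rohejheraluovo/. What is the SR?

/o/ is a mid vowel in word-final position, so it raises to [u].
Surface form: [rohejheraluovu].

rohejheraluovu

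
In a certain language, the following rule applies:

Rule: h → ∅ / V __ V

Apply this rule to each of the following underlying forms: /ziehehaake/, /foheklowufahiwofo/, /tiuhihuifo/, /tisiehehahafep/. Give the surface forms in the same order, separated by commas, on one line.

zieeaake, foeklowufaiwofo, tiuiuifo, tisieeaafep

/ziehehaake/: /h/ occurs between vowels /e/ and /e/, so it deletes. /h/ occurs between vowels /e/ and /a/, so it deletes. → [zieeaake].
/foheklowufahiwofo/: /h/ occurs between vowels /o/ and /e/, so it deletes. /h/ occurs between vowels /a/ and /i/, so it deletes. → [foeklowufaiwofo].
/tiuhihuifo/: /h/ occurs between vowels /u/ and /i/, so it deletes. /h/ occurs between vowels /i/ and /u/, so it deletes. → [tiuiuifo].
/tisiehehahafep/: /h/ occurs between vowels /e/ and /e/, so it deletes. /h/ occurs between vowels /e/ and /a/, so it deletes. /h/ occurs between vowels /a/ and /a/, so it deletes. → [tisieeaafep].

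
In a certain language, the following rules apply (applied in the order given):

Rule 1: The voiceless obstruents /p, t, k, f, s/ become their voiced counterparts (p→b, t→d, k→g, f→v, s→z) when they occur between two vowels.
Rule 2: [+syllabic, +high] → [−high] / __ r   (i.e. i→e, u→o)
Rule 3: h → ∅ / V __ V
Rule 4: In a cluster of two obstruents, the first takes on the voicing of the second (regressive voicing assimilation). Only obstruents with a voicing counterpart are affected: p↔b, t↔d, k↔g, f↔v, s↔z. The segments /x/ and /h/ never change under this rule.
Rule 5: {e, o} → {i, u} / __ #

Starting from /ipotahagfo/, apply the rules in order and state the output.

ibodaakfu

Rule 1 (intervocalic voicing): /p/ is a voiceless obstruent between vowels /i/ and /o/, so it voices to [b]. /t/ is a voiceless obstruent between vowels /o/ and /a/, so it voices to [d]. /ipotahagfo/ → ibodahagfo.
Rule 2 (pre-rhotic lowering): no segment meets the environment; /ibodahagfo/ is unchanged.
Rule 3 (intervocalic h-deletion): /h/ occurs between vowels /a/ and /a/, so it deletes. /ibodahagfo/ → ibodaagfo.
Rule 4 (regressive voicing assimilation): /g/ precedes the voiceless obstruent /f/, so it devoices to [k] by assimilation. /ibodaagfo/ → ibodaakfo.
Rule 5 (final vowel raising): /o/ is a mid vowel in word-final position, so it raises to [u]. /ibodaakfo/ → ibodaakfu.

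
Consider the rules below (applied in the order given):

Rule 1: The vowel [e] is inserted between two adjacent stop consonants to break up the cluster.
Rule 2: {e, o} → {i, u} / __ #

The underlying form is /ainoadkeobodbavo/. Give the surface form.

Rule 1 (stop-cluster e-epenthesis): /d/ and /k/ form a stop–stop cluster, so [e] is inserted between them. /d/ and /b/ form a stop–stop cluster, so [e] is inserted between them. /ainoadkeobodbavo/ → ainoadekeobodebavo.
Rule 2 (final vowel raising): /o/ is a mid vowel in word-final position, so it raises to [u]. /ainoadekeobodebavo/ → ainoadekeobodebavu.

ainoadekeobodebavu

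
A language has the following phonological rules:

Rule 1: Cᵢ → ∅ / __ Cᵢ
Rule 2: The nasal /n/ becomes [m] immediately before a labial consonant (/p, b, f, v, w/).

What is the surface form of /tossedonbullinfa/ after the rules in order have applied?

Rule 1 (degemination): /ss/ is a geminate; the first /s/ deletes. /ll/ is a geminate; the first /l/ deletes. /tossedonbullinfa/ → tosedonbulinfa.
Rule 2 (nasal place assimilation): /n/ precedes the labial consonant /b/, so it assimilates in place to [m]. /n/ precedes the labial consonant /f/, so it assimilates in place to [m]. /tosedonbulinfa/ → tosedombulimfa.

tosedombulimfa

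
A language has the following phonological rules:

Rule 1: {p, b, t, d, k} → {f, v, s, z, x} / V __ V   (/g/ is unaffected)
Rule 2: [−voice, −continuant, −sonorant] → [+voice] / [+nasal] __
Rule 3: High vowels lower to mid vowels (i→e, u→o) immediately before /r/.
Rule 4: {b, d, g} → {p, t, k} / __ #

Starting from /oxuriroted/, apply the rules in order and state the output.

oxoreroset

Rule 1 (intervocalic spirantization): /t/ is a stop between vowels /o/ and /e/, so it spirantizes to the fricative [s]. /oxuriroted/ → oxurirosed.
Rule 2 (post-nasal voicing): no segment meets the environment; /oxurirosed/ is unchanged.
Rule 3 (pre-rhotic lowering): /u/ is a high vowel immediately before /r/, so it lowers to [o]. /i/ is a high vowel immediately before /r/, so it lowers to [e]. /oxurirosed/ → oxorerosed.
Rule 4 (final devoicing): /d/ is a voiced stop in word-final position, so it devoices to [t]. /oxorerosed/ → oxoreroset.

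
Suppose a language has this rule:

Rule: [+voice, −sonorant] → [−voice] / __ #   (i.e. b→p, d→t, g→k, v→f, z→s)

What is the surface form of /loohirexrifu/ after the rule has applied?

loohirexrifu

No segment of /loohirexrifu/ meets the structural description of the rule, so the form surfaces unchanged.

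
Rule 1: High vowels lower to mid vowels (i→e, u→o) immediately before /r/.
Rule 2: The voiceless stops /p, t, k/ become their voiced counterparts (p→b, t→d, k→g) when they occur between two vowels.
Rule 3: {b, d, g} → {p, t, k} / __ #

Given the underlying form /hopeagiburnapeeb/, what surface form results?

Rule 1 (pre-rhotic lowering): /u/ is a high vowel immediately before /r/, so it lowers to [o]. /hopeagiburnapeeb/ → hopeagibornapeeb.
Rule 2 (intervocalic voicing): /p/ is a voiceless stop between vowels /o/ and /e/, so it voices to [b]. /p/ is a voiceless stop between vowels /a/ and /e/, so it voices to [b]. /hopeagibornapeeb/ → hobeagibornabeeb.
Rule 3 (final devoicing): /b/ is a voiced stop in word-final position, so it devoices to [p]. /hobeagibornabeeb/ → hobeagibornabeep.

hobeagibornabeep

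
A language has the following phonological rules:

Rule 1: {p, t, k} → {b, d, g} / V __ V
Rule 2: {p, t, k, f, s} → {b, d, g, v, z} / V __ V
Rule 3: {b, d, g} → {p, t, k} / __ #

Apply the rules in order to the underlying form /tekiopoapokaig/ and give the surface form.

Rule 1 (intervocalic voicing): /k/ is a voiceless stop between vowels /e/ and /i/, so it voices to [g]. /p/ is a voiceless stop between vowels /o/ and /o/, so it voices to [b]. /p/ is a voiceless stop between vowels /a/ and /o/, so it voices to [b]. /k/ is a voiceless stop between vowels /o/ and /a/, so it voices to [g]. /tekiopoapokaig/ → tegioboabogaig.
Rule 2 (intervocalic voicing): no segment meets the environment; /tegioboabogaig/ is unchanged.
Rule 3 (final devoicing): /g/ is a voiced stop in word-final position, so it devoices to [k]. /tegioboabogaig/ → tegioboabogaik.

tegioboabogaik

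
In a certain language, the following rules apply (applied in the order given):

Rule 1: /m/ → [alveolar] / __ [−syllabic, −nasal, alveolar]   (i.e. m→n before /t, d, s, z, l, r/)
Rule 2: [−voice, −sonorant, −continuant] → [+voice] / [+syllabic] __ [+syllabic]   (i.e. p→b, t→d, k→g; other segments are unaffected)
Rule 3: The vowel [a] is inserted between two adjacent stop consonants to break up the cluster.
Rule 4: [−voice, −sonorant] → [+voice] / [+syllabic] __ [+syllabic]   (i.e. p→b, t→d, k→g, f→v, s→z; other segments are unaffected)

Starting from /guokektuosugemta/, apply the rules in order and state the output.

Rule 1 (nasal place assimilation): /m/ precedes the alveolar consonant /t/, so it assimilates in place to [n]. /guokektuosugemta/ → guokektuosugenta.
Rule 2 (intervocalic voicing): /k/ is a voiceless stop between vowels /o/ and /e/, so it voices to [g]. /guokektuosugenta/ → guogektuosugenta.
Rule 3 (stop-cluster a-epenthesis): /k/ and /t/ form a stop–stop cluster, so [a] is inserted between them. /guogektuosugenta/ → guogekatuosugenta.
Rule 4 (intervocalic voicing): /k/ is a voiceless obstruent between vowels /e/ and /a/, so it voices to [g]. /t/ is a voiceless obstruent between vowels /a/ and /u/, so it voices to [d]. /s/ is a voiceless obstruent between vowels /o/ and /u/, so it voices to [z]. /guogekatuosugenta/ → guogegaduozugenta.

guogegaduozugenta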